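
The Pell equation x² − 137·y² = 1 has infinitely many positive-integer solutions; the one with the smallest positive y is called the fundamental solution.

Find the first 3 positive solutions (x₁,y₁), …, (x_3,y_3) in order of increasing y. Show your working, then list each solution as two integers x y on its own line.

6083073 519712
74007554246657 6322892069952
900386710067742990849 76925228065277725280

d=137: √d = [11; 1,2,2,1,1,2,2,1,22] (ℓ=9, odd), read p_17/q_17
step 0: (11, 1)  from 11·(1,0) + (0,1)
…
step 3: (82, 7)  from 2·(35,3) + (12,1)
step 4: (117, 10)  from 1·(82,7) + (35,3)
step 5: (199, 17)  from 1·(117,10) + (82,7)
step 6: (515, 44)  from 2·(199,17) + (117,10)
step 7: (1229, 105)  from 2·(515,44) + (199,17)
…
step 10: (41341, 3532)  from 1·(39597,3383) + (1744,149)
step 11: (122279, 10447)  from 2·(41341,3532) + (39597,3383)
…
step 14: (694077, 59299)  from 1·(408178,34873) + (285899,24426)
step 15: (1796332, 153471)  from 2·(694077,59299) + (408178,34873)
step 16: (4286741, 366241)  from 2·(1796332,153471) + (694077,59299)
step 17: (6083073, 519712)  from 1·(4286741,366241) + (1796332,153471)
(x₁, y₁) = (6083073, 519712);  6083073² − 137·519712² = 1 ✓
k=2:  x_2 = 6083073·6083073+137·519712·519712 = 74007554246657,  y_2 = 6083073·519712+519712·6083073 = 6322892069952
k=3:  x_3 = 6083073·74007554246657+137·519712·6322892069952 = 900386710067742990849,  y_3 = 6083073·6322892069952+519712·74007554246657 = 76925228065277725280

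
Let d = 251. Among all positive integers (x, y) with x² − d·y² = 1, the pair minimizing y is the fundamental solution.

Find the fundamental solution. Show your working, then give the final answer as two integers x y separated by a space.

√251 = [15; 1,5,2,1,2,…,5,1,30, …], period ℓ=14 (even) → k=13
i=0: a=15 ⇒ p=15, q=1
i=1: a=1 ⇒ p=16, q=1
…
i=11: a=2 ⇒ p=577033, q=36422
i=12: a=5 ⇒ p=3097857, q=195535
i=13: a=1 ⇒ p=3674890, q=231957
→ (3674890, 231957).  Check: 3674890²=13504816512100, 251·231957²=13504816512099, difference 1.

3674890 231957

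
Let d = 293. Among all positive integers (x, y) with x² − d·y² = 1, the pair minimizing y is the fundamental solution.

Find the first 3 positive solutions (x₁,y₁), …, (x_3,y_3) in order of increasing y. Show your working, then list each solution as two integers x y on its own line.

[17; 8,1,1,8,34] for √293; ℓ=5 ⇒ convergent index 9
k=0  a_k=17  p_k/q_k = 17/1
k=1  a_k=8  p_k/q_k = 137/8
k=2  a_k=1  p_k/q_k = 154/9
…
k=5  a_k=34  p_k/q_k = 84679/4947
k=6  a_k=8  p_k/q_k = 679914/39721
k=7  a_k=1  p_k/q_k = 764593/44668
k=8  a_k=1  p_k/q_k = 1444507/84389
k=9  a_k=8  p_k/q_k = 12320649/719780
→ (12320649, 719780).  Check: 12320649²=151798391781201, 293·719780²=151798391781200, difference 1.
(x_2, y_2) = (12320649·12320649 + 293·719780·719780, 12320649·719780 + 719780·12320649) = (303596783562401, 17736313474440)
(x_3, y_3) = (12320649·303596783562401 + 293·719780·17736313474440, 12320649·17736313474440 + 719780·303596783562401) = (7481018815602612315849, 437045785745090703340)

12320649 719780
303596783562401 17736313474440
7481018815602612315849 437045785745090703340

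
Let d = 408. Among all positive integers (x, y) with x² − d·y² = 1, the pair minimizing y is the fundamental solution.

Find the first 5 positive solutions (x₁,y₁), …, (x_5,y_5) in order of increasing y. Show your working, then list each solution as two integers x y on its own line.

√408 → a₀=20, period (5,40); ℓ=2 even so k=1
i=0: a=20 ⇒ p=20, q=1
i=1: a=5 ⇒ p=101, q=5
(x₁, y₁) = (101, 5);  101² − 408·5² = 1 ✓
n=2: (101,5)∘(101,5) = (101·101+408·5·5, 101·5+5·101) = (20401,1010)
n=3: (20401,1010)∘(101,5) = (101·20401+408·5·1010, 101·1010+5·20401) = (4120901,204015)
n=4: (4120901,204015)∘(101,5) = (101·4120901+408·5·204015, 101·204015+5·4120901) = (832401601,41210020)
n=5: (832401601,41210020)∘(101,5) = (101·832401601+408·5·41210020, 101·41210020+5·832401601) = (168141002501,8324220025)

101 5
20401 1010
4120901 204015
832401601 41210020
168141002501 8324220025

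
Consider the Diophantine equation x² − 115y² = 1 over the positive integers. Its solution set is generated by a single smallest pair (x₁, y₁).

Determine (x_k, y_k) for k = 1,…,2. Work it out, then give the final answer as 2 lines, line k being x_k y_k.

d=115: √d = [10; 1,2,1,1,1,1,1,2,1,20] (ℓ=10, even), read p_9/q_9
step 0: (10, 1)  from 10·(1,0) + (0,1)
…
step 3: (43, 4)  from 1·(32,3) + (11,1)
step 4: (75, 7)  from 1·(43,4) + (32,3)
step 5: (118, 11)  from 1·(75,7) + (43,4)
step 6: (193, 18)  from 1·(118,11) + (75,7)
…
step 8: (815, 76)  from 2·(311,29) + (193,18)
step 9: (1126, 105)  from 1·(815,76) + (311,29)
(x₁, y₁) = (1126, 105);  1126² − 115·105² = 1 ✓
n=2: (1126,105)∘(1126,105) = (1126·1126+115·105·105, 1126·105+105·1126) = (2535751,236460)

1126 105
2535751 236460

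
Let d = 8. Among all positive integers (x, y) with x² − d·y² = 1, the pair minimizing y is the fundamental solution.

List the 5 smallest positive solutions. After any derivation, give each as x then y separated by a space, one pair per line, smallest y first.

√8 = [2; 1,4, …], period ℓ=2 (even) → k=1
a_0=2:  p_0=2·1+0=2,  q_0=2·0+1=1
a_1=1:  p_1=1·2+1=3,  q_1=1·1+0=1
fundamental: x₁=3, y₁=1  (since 9 − 8·1 = 1)
k=2:  x_2 = 3·3+8·1·1 = 17,  y_2 = 3·1+1·3 = 6
k=3:  x_3 = 3·17+8·1·6 = 99,  y_3 = 3·6+1·17 = 35
k=4:  x_4 = 3·99+8·1·35 = 577,  y_4 = 3·35+1·99 = 204
k=5:  x_5 = 3·577+8·1·204 = 3363,  y_5 = 3·204+1·577 = 1189

3 1
17 6
99 35
577 204
3363 1189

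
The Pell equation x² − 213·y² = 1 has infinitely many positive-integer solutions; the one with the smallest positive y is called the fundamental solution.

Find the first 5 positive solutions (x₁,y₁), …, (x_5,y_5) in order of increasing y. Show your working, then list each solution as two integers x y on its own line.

d=213: √d = [14; 1,1,2,6,1,8,1,6,2,1,1,28] (ℓ=12, even), read p_11/q_11
i=0: a=14 ⇒ p=14, q=1
i=1: a=1 ⇒ p=15, q=1
i=2: a=1 ⇒ p=29, q=2
i=3: a=2 ⇒ p=73, q=5
i=4: a=6 ⇒ p=467, q=32
i=5: a=1 ⇒ p=540, q=37
i=6: a=8 ⇒ p=4787, q=328
i=7: a=1 ⇒ p=5327, q=365
i=8: a=6 ⇒ p=36749, q=2518
…
i=10: a=1 ⇒ p=115574, q=7919
i=11: a=1 ⇒ p=194399, q=13320
fundamental: x₁=194399, y₁=13320  (since 37790971201 − 213·177422400 = 1)
(194399+13320√213)^2 = 75581942401 + 5178789360√213
(194399+13320√213)^3 = 29386108041429599 + 2013502945575960√213
(194399+13320√213)^4 = 11425260034216163289601 + 782845918228863306720√213
(194399+13320√213)^5 = 4442118250753789746628859999 + 304368927313532092980546600√213

194399 13320
75581942401 5178789360
29386108041429599 2013502945575960
11425260034216163289601 782845918228863306720
4442118250753789746628859999 304368927313532092980546600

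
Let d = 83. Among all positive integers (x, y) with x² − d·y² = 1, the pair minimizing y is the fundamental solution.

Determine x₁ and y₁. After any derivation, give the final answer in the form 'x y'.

d=83: √d = [9; 9,18] (ℓ=2, even), read p_1/q_1
i=0: a=9 ⇒ p=9, q=1
i=1: a=9 ⇒ p=82, q=9
fundamental: x₁=82, y₁=9  (since 6724 − 83·81 = 1)

82 9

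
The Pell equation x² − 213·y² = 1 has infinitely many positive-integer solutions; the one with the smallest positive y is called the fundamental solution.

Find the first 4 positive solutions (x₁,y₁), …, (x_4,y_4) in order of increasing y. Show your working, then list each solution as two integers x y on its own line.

194399 13320
75581942401 5178789360
29386108041429599 2013502945575960
11425260034216163289601 782845918228863306720

[14; 1,1,2,6,1,8,1,6,2,1,1,28] for √213; ℓ=12 ⇒ convergent index 11
i=0: a=14 ⇒ p=14, q=1
i=1: a=1 ⇒ p=15, q=1
i=2: a=1 ⇒ p=29, q=2
…
i=4: a=6 ⇒ p=467, q=32
i=5: a=1 ⇒ p=540, q=37
i=6: a=8 ⇒ p=4787, q=328
i=7: a=1 ⇒ p=5327, q=365
…
i=10: a=1 ⇒ p=115574, q=7919
i=11: a=1 ⇒ p=194399, q=13320
fundamental: x₁=194399, y₁=13320  (since 37790971201 − 213·177422400 = 1)
k=2:  x_2 = 194399·194399+213·13320·13320 = 75581942401,  y_2 = 194399·13320+13320·194399 = 5178789360
k=3:  x_3 = 194399·75581942401+213·13320·5178789360 = 29386108041429599,  y_3 = 194399·5178789360+13320·75581942401 = 2013502945575960
k=4:  x_4 = 194399·29386108041429599+213·13320·2013502945575960 = 11425260034216163289601,  y_4 = 194399·2013502945575960+13320·29386108041429599 = 782845918228863306720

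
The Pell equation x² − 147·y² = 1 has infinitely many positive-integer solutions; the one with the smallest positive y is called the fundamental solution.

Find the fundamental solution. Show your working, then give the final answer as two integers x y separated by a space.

97 8

√147 → a₀=12, period (8,24); ℓ=2 even so k=1
a_0=12:  p_0=12·1+0=12,  q_0=12·0+1=1
a_1=8:  p_1=8·12+1=97,  q_1=8·1+0=8
fundamental: x₁=97, y₁=8  (since 9409 − 147·64 = 1)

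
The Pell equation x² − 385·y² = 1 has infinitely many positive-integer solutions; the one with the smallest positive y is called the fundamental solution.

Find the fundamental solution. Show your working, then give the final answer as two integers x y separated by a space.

95831 4884

√385 = [19; 1,1,1,1,1,…,1,1,38, …], period ℓ=16 (even) → k=15
k=0  a_k=19  p_k/q_k = 19/1
…
k=5  a_k=1  p_k/q_k = 157/8
…
k=14  a_k=1  p_k/q_k = 59551/3035
k=15  a_k=1  p_k/q_k = 95831/4884
fundamental: x₁=95831, y₁=4884  (since 9183580561 − 385·23853456 = 1)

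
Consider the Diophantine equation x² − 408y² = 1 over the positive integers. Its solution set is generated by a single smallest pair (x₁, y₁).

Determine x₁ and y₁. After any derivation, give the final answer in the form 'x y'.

101 5

d=408: √d = [20; 5,40] (ℓ=2, even), read p_1/q_1
step 0: (20, 1)  from 20·(1,0) + (0,1)
step 1: (101, 5)  from 5·(20,1) + (1,0)
fundamental: x₁=101, y₁=5  (since 10201 − 408·25 = 1)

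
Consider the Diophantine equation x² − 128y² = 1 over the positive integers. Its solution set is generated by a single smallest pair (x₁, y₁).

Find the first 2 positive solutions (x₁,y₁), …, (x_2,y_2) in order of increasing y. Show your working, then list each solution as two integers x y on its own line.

[11; 3,5,3,22] for √128; ℓ=4 ⇒ convergent index 3
step 0: (11, 1)  from 11·(1,0) + (0,1)
…
step 2: (181, 16)  from 5·(34,3) + (11,1)
step 3: (577, 51)  from 3·(181,16) + (34,3)
→ (577, 51).  Check: 577²=332929, 128·51²=332928, difference 1.
k=2:  x_2 = 577·577+128·51·51 = 665857,  y_2 = 577·51+51·577 = 58854

577 51
665857 58854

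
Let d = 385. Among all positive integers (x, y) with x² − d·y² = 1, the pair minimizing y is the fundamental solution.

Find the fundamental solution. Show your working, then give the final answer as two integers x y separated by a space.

95831 4884

√385 = [19; 1,1,1,1,1,…,1,1,38, …], period ℓ=16 (even) → k=15
step 0: (19, 1)  from 19·(1,0) + (0,1)
…
step 7: (726, 37)  from 1·(569,29) + (157,8)
…
step 9: (2747, 140)  from 1·(2021,103) + (726,37)
…
step 12: (23271, 1186)  from 1·(13009,663) + (10262,523)
…
step 14: (59551, 3035)  from 1·(36280,1849) + (23271,1186)
step 15: (95831, 4884)  from 1·(59551,3035) + (36280,1849)
fundamental: x₁=95831, y₁=4884  (since 9183580561 − 385·23853456 = 1)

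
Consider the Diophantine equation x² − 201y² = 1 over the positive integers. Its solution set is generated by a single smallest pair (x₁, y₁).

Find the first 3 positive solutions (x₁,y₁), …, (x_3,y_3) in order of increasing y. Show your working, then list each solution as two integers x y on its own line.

515095 36332
530645718049 37428863080
546665912276384215 38558840456348868

d=201: √d = [14; 5,1,1,1,2,…,1,5,28] (ℓ=14, even), read p_13/q_13
step 0: (14, 1)  from 14·(1,0) + (0,1)
step 1: (71, 5)  from 5·(14,1) + (1,0)
…
step 11: (58085, 4097)  from 1·(33317,2350) + (24768,1747)
step 12: (91402, 6447)  from 1·(58085,4097) + (33317,2350)
step 13: (515095, 36332)  from 5·(91402,6447) + (58085,4097)
→ (515095, 36332).  Check: 515095²=265322859025, 201·36332²=265322859024, difference 1.
(515095+36332√201)^2 = 530645718049 + 37428863080√201
(515095+36332√201)^3 = 546665912276384215 + 38558840456348868√201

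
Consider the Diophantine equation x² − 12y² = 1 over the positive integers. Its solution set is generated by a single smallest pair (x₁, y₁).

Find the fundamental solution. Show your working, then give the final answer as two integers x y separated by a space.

√12 = [3; 2,6, …], period ℓ=2 (even) → k=1
a_0=3:  p_0=3·1+0=3,  q_0=3·0+1=1
a_1=2:  p_1=2·3+1=7,  q_1=2·1+0=2
→ (7, 2).  Check: 7²=49, 12·2²=48, difference 1.

7 2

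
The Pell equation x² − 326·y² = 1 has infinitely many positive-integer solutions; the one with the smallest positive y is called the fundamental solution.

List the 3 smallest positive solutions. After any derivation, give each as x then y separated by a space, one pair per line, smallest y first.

325 18
211249 11700
137311525 7604982

[18; 18,36] for √326; ℓ=2 ⇒ convergent index 1
i=0: a=18 ⇒ p=18, q=1
i=1: a=18 ⇒ p=325, q=18
fundamental: x₁=325, y₁=18  (since 105625 − 326·324 = 1)
(x_2, y_2) = (325·325 + 326·18·18, 325·18 + 18·325) = (211249, 11700)
(x_3, y_3) = (325·211249 + 326·18·11700, 325·11700 + 18·211249) = (137311525, 7604982)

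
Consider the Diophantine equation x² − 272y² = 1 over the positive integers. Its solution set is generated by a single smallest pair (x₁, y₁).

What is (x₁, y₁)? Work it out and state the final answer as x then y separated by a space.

33 2

d=272: √d = [16; 2,32] (ℓ=2, even), read p_1/q_1
k=0  a_k=16  p_k/q_k = 16/1
k=1  a_k=2  p_k/q_k = 33/2
fundamental: x₁=33, y₁=2  (since 1089 − 272·4 = 1)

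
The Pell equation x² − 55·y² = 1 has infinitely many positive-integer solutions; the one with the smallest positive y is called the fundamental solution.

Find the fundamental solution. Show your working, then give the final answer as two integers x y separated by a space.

89 12

√55 = [7; 2,2,2,14, …], period ℓ=4 (even) → k=3
i=0: a=7 ⇒ p=7, q=1
i=1: a=2 ⇒ p=15, q=2
i=2: a=2 ⇒ p=37, q=5
i=3: a=2 ⇒ p=89, q=12
(x₁, y₁) = (89, 12);  89² − 55·12² = 1 ✓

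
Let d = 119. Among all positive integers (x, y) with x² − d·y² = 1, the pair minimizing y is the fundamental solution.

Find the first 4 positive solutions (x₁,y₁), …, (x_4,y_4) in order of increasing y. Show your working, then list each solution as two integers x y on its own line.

120 11
28799 2640
6911640 633589
1658764801 152058720

d=119: √d = [10; 1,9,1,20] (ℓ=4, even), read p_3/q_3
i=0: a=10 ⇒ p=10, q=1
i=1: a=1 ⇒ p=11, q=1
i=2: a=9 ⇒ p=109, q=10
i=3: a=1 ⇒ p=120, q=11
(x₁, y₁) = (120, 11);  120² − 119·11² = 1 ✓
(120+11√119)^2 = 28799 + 2640√119
(120+11√119)^3 = 6911640 + 633589√119
(120+11√119)^4 = 1658764801 + 152058720√119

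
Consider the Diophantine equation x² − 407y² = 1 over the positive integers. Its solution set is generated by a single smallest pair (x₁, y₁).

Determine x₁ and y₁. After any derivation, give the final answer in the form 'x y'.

√407 → a₀=20, period (5,1,2,1,5,40); ℓ=6 even so k=5
a_0=20:  p_0=20·1+0=20,  q_0=20·0+1=1
a_1=5:  p_1=5·20+1=101,  q_1=5·1+0=5
a_2=1:  p_2=1·101+20=121,  q_2=1·5+1=6
…
a_4=1:  p_4=1·343+121=464,  q_4=1·17+6=23
a_5=5:  p_5=5·464+343=2663,  q_5=5·23+17=132
(x₁, y₁) = (2663, 132);  2663² − 407·132² = 1 ✓

2663 132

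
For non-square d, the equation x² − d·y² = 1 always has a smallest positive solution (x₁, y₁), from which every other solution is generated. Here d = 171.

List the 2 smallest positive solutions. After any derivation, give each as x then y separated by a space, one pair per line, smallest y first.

170 13
57799 4420

√171 = [13; 13,26, …], period ℓ=2 (even) → k=1
a_0=13:  p_0=13·1+0=13,  q_0=13·0+1=1
a_1=13:  p_1=13·13+1=170,  q_1=13·1+0=13
→ (170, 13).  Check: 170²=28900, 171·13²=28899, difference 1.
k=2:  x_2 = 170·170+171·13·13 = 57799,  y_2 = 170·13+13·170 = 4420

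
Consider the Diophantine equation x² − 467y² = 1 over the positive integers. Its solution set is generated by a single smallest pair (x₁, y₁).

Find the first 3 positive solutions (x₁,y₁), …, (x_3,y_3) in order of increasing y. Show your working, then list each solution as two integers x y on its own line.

1625626 75225
5285319783751 244575431700
17183906517558380626 795176361465413175

d=467: √d = [21; 1,1,1,1,3,…,1,1,42] (ℓ=14, even), read p_13/q_13
a_0=21:  p_0=21·1+0=21,  q_0=21·0+1=1
…
a_2=1:  p_2=1·22+21=43,  q_2=1·1+1=2
…
a_12=1:  p_12=1·633697+358232=991929,  q_12=1·29324+16577=45901
a_13=1:  p_13=1·991929+633697=1625626,  q_13=1·45901+29324=75225
→ (1625626, 75225).  Check: 1625626²=2642659891876, 467·75225²=2642659891875, difference 1.
k=2:  x_2 = 1625626·1625626+467·75225·75225 = 5285319783751,  y_2 = 1625626·75225+75225·1625626 = 244575431700
k=3:  x_3 = 1625626·5285319783751+467·75225·244575431700 = 17183906517558380626,  y_3 = 1625626·244575431700+75225·5285319783751 = 795176361465413175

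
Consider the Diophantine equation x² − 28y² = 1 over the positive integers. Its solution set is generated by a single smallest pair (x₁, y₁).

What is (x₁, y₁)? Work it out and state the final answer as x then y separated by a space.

[5; 3,2,3,10] for √28; ℓ=4 ⇒ convergent index 3
step 0: (5, 1)  from 5·(1,0) + (0,1)
step 1: (16, 3)  from 3·(5,1) + (1,0)
step 2: (37, 7)  from 2·(16,3) + (5,1)
step 3: (127, 24)  from 3·(37,7) + (16,3)
fundamental: x₁=127, y₁=24  (since 16129 − 28·576 = 1)

127 24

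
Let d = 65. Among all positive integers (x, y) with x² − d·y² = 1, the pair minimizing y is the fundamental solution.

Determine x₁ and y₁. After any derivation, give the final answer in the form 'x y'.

129 16

d=65: √d = [8; 16] (ℓ=1, odd), read p_1/q_1
i=0: a=8 ⇒ p=8, q=1
i=1: a=16 ⇒ p=129, q=16
fundamental: x₁=129, y₁=16  (since 16641 − 65·256 = 1)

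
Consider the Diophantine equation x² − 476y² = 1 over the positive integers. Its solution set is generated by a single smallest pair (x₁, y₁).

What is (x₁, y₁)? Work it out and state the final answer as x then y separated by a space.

√476 → a₀=21, period (1,4,2,10,2,4,1,42); ℓ=8 even so k=7
i=0: a=21 ⇒ p=21, q=1
…
i=2: a=4 ⇒ p=109, q=5
…
i=4: a=10 ⇒ p=2509, q=115
i=5: a=2 ⇒ p=5258, q=241
i=6: a=4 ⇒ p=23541, q=1079
i=7: a=1 ⇒ p=28799, q=1320
(x₁, y₁) = (28799, 1320);  28799² − 476·1320² = 1 ✓

28799 1320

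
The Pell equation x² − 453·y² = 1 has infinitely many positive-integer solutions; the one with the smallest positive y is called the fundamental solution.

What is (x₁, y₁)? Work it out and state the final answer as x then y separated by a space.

d=453: √d = [21; 3,1,1,10,14,10,1,1,3,42] (ℓ=10, even), read p_9/q_9
step 0: (21, 1)  from 21·(1,0) + (0,1)
step 1: (64, 3)  from 3·(21,1) + (1,0)
step 2: (85, 4)  from 1·(64,3) + (21,1)
step 3: (149, 7)  from 1·(85,4) + (64,3)
…
step 5: (22199, 1043)  from 14·(1575,74) + (149,7)
step 6: (223565, 10504)  from 10·(22199,1043) + (1575,74)
step 7: (245764, 11547)  from 1·(223565,10504) + (22199,1043)
step 8: (469329, 22051)  from 1·(245764,11547) + (223565,10504)
step 9: (1653751, 77700)  from 3·(469329,22051) + (245764,11547)
fundamental: x₁=1653751, y₁=77700  (since 2734892370001 − 453·6037290000 = 1)

1653751 77700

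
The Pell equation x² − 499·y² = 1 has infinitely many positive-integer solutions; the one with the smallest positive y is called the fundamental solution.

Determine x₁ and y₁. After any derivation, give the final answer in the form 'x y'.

4490 201

d=499: √d = [22; 2,1,21,1,2,44] (ℓ=6, even), read p_5/q_5
step 0: (22, 1)  from 22·(1,0) + (0,1)
step 1: (45, 2)  from 2·(22,1) + (1,0)
step 2: (67, 3)  from 1·(45,2) + (22,1)
step 3: (1452, 65)  from 21·(67,3) + (45,2)
step 4: (1519, 68)  from 1·(1452,65) + (67,3)
step 5: (4490, 201)  from 2·(1519,68) + (1452,65)
→ (4490, 201).  Check: 4490²=20160100, 499·201²=20160099, difference 1.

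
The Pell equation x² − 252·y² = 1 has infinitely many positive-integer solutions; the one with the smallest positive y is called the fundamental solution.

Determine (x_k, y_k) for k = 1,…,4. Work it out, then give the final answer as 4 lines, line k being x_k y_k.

127 8
32257 2032
8193151 516120
2081028097 131092448

d=252: √d = [15; 1,6,1,30] (ℓ=4, even), read p_3/q_3
step 0: (15, 1)  from 15·(1,0) + (0,1)
step 1: (16, 1)  from 1·(15,1) + (1,0)
step 2: (111, 7)  from 6·(16,1) + (15,1)
step 3: (127, 8)  from 1·(111,7) + (16,1)
fundamental: x₁=127, y₁=8  (since 16129 − 252·64 = 1)
n=2: (127,8)∘(127,8) = (127·127+252·8·8, 127·8+8·127) = (32257,2032)
n=3: (32257,2032)∘(127,8) = (127·32257+252·8·2032, 127·2032+8·32257) = (8193151,516120)
n=4: (8193151,516120)∘(127,8) = (127·8193151+252·8·516120, 127·516120+8·8193151) = (2081028097,131092448)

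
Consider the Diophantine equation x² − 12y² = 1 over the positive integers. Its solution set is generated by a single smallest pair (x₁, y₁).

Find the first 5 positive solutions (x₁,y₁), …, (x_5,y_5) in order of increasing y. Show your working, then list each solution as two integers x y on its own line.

7 2
97 28
1351 390
18817 5432
262087 75658

d=12: √d = [3; 2,6] (ℓ=2, even), read p_1/q_1
step 0: (3, 1)  from 3·(1,0) + (0,1)
step 1: (7, 2)  from 2·(3,1) + (1,0)
→ (7, 2).  Check: 7²=49, 12·2²=48, difference 1.
(x_2, y_2) = (7·7 + 12·2·2, 7·2 + 2·7) = (97, 28)
(x_3, y_3) = (7·97 + 12·2·28, 7·28 + 2·97) = (1351, 390)
(x_4, y_4) = (7·1351 + 12·2·390, 7·390 + 2·1351) = (18817, 5432)
(x_5, y_5) = (7·18817 + 12·2·5432, 7·5432 + 2·18817) = (262087, 75658)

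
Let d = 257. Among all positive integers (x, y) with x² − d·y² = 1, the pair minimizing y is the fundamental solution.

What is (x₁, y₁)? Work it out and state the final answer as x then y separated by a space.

√257 = [16; 32, …], period ℓ=1 (odd) → k=1
a_0=16:  p_0=16·1+0=16,  q_0=16·0+1=1
a_1=32:  p_1=32·16+1=513,  q_1=32·1+0=32
(x₁, y₁) = (513, 32);  513² − 257·32² = 1 ✓

513 32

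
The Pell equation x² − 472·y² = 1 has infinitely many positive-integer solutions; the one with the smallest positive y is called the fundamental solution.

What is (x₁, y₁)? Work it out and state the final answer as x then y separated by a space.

√472 → a₀=21, period (1,2,1,1,1,…,2,1,42); ℓ=14 even so k=13
k=0  a_k=21  p_k/q_k = 21/1
…
k=3  a_k=1  p_k/q_k = 87/4
k=4  a_k=1  p_k/q_k = 152/7
k=5  a_k=1  p_k/q_k = 239/11
k=6  a_k=4  p_k/q_k = 1108/51
k=7  a_k=5  p_k/q_k = 5779/266
k=8  a_k=4  p_k/q_k = 24224/1115
k=9  a_k=1  p_k/q_k = 30003/1381
k=10  a_k=1  p_k/q_k = 54227/2496
k=11  a_k=1  p_k/q_k = 84230/3877
k=12  a_k=2  p_k/q_k = 222687/10250
k=13  a_k=1  p_k/q_k = 306917/14127
(x₁, y₁) = (306917, 14127);  306917² − 472·14127² = 1 ✓

306917 14127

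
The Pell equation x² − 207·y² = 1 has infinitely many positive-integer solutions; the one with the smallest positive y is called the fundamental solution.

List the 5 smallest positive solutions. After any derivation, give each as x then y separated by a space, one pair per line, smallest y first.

1151 80
2649601 184160
6099380351 423936240
14040770918401 975901040320
32321848554778751 2246523770880400

d=207: √d = [14; 2,1,1,2,1,1,2,28] (ℓ=8, even), read p_7/q_7
k=0  a_k=14  p_k/q_k = 14/1
k=1  a_k=2  p_k/q_k = 29/2
…
k=3  a_k=1  p_k/q_k = 72/5
k=4  a_k=2  p_k/q_k = 187/13
k=5  a_k=1  p_k/q_k = 259/18
k=6  a_k=1  p_k/q_k = 446/31
k=7  a_k=2  p_k/q_k = 1151/80
(x₁, y₁) = (1151, 80);  1151² − 207·80² = 1 ✓
(x_2, y_2) = (1151·1151 + 207·80·80, 1151·80 + 80·1151) = (2649601, 184160)
(x_3, y_3) = (1151·2649601 + 207·80·184160, 1151·184160 + 80·2649601) = (6099380351, 423936240)
(x_4, y_4) = (1151·6099380351 + 207·80·423936240, 1151·423936240 + 80·6099380351) = (14040770918401, 975901040320)
(x_5, y_5) = (1151·14040770918401 + 207·80·975901040320, 1151·975901040320 + 80·14040770918401) = (32321848554778751, 2246523770880400)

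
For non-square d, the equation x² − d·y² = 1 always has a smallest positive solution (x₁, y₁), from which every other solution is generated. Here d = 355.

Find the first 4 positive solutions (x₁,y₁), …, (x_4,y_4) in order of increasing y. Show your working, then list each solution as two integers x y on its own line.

√355 → a₀=18, period (1,5,3,3,1,6,1,3,3,5,1,36); ℓ=12 even so k=11
a_0=18:  p_0=18·1+0=18,  q_0=18·0+1=1
…
a_3=3:  p_3=3·113+19=358,  q_3=3·6+1=19
a_4=3:  p_4=3·358+113=1187,  q_4=3·19+6=63
a_5=1:  p_5=1·1187+358=1545,  q_5=1·63+19=82
a_6=6:  p_6=6·1545+1187=10457,  q_6=6·82+63=555
a_7=1:  p_7=1·10457+1545=12002,  q_7=1·555+82=637
…
a_9=3:  p_9=3·46463+12002=151391,  q_9=3·2466+637=8035
a_10=5:  p_10=5·151391+46463=803418,  q_10=5·8035+2466=42641
a_11=1:  p_11=1·803418+151391=954809,  q_11=1·42641+8035=50676
→ (954809, 50676).  Check: 954809²=911660226481, 355·50676²=911660226480, difference 1.
(x_2, y_2) = (954809·954809 + 355·50676·50676, 954809·50676 + 50676·954809) = (1823320452961, 96771801768)
(x_3, y_3) = (954809·1823320452961 + 355·50676·96771801768, 954809·96771801768 + 50676·1823320452961) = (3481845556741524089, 184797174548553948)
(x_4, y_4) = (954809·3481845556741524089 + 355·50676·184797174548553948, 954809·184797174548553948 + 50676·3481845556741524089) = (6648994948371812427335041, 352892010866963721270096)

954809 50676
1823320452961 96771801768
3481845556741524089 184797174548553948
6648994948371812427335041 352892010866963721270096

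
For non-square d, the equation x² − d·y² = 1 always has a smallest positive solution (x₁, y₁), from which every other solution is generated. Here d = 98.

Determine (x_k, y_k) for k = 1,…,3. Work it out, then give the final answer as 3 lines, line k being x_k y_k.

99 10
19601 1980
3880899 392030

√98 → a₀=9, period (1,8,1,18); ℓ=4 even so k=3
step 0: (9, 1)  from 9·(1,0) + (0,1)
…
step 2: (89, 9)  from 8·(10,1) + (9,1)
step 3: (99, 10)  from 1·(89,9) + (10,1)
fundamental: x₁=99, y₁=10  (since 9801 − 98·100 = 1)
(x_2, y_2) = (99·99 + 98·10·10, 99·10 + 10·99) = (19601, 1980)
(x_3, y_3) = (99·19601 + 98·10·1980, 99·1980 + 10·19601) = (3880899, 392030)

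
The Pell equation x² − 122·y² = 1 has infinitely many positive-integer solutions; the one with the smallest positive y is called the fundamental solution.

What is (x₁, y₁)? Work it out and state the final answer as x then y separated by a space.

√122 → a₀=11, period (22); ℓ=1 odd so k=1
step 0: (11, 1)  from 11·(1,0) + (0,1)
step 1: (243, 22)  from 22·(11,1) + (1,0)
→ (243, 22).  Check: 243²=59049, 122·22²=59048, difference 1.

243 22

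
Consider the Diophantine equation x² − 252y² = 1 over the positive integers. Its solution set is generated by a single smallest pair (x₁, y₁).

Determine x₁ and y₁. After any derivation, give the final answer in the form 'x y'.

d=252: √d = [15; 1,6,1,30] (ℓ=4, even), read p_3/q_3
k=0  a_k=15  p_k/q_k = 15/1
…
k=2  a_k=6  p_k/q_k = 111/7
k=3  a_k=1  p_k/q_k = 127/8
fundamental: x₁=127, y₁=8  (since 16129 − 252·64 = 1)

127 8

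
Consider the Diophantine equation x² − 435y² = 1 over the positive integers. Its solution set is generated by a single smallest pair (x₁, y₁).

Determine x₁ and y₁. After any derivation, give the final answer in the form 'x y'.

d=435: √d = [20; 1,5,1,40] (ℓ=4, even), read p_3/q_3
step 0: (20, 1)  from 20·(1,0) + (0,1)
step 1: (21, 1)  from 1·(20,1) + (1,0)
step 2: (125, 6)  from 5·(21,1) + (20,1)
step 3: (146, 7)  from 1·(125,6) + (21,1)
(x₁, y₁) = (146, 7);  146² − 435·7² = 1 ✓

146 7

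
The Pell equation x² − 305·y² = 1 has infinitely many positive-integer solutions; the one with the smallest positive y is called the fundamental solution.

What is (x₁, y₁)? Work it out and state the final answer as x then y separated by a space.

489 28

[17; 2,6,2,34] for √305; ℓ=4 ⇒ convergent index 3
i=0: a=17 ⇒ p=17, q=1
…
i=2: a=6 ⇒ p=227, q=13
i=3: a=2 ⇒ p=489, q=28
(x₁, y₁) = (489, 28);  489² − 305·28² = 1 ✓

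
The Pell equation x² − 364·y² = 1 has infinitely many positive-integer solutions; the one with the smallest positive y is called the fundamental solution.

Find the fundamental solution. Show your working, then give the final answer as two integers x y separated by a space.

[19; 12,1,2,3,1,8,1,3,2,1,12,38] for √364; ℓ=12 ⇒ convergent index 11
k=0  a_k=19  p_k/q_k = 19/1
…
k=3  a_k=2  p_k/q_k = 725/38
k=4  a_k=3  p_k/q_k = 2423/127
…
k=10  a_k=1  p_k/q_k = 390371/20461
k=11  a_k=12  p_k/q_k = 4954951/259710
fundamental: x₁=4954951, y₁=259710  (since 24551539412401 − 364·67449284100 = 1)

4954951 259710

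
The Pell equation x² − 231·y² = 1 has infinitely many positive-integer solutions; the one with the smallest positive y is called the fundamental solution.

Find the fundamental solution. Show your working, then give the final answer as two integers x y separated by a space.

√231 = [15; 5,30, …], period ℓ=2 (even) → k=1
k=0  a_k=15  p_k/q_k = 15/1
k=1  a_k=5  p_k/q_k = 76/5
(x₁, y₁) = (76, 5);  76² − 231·5² = 1 ✓

76 5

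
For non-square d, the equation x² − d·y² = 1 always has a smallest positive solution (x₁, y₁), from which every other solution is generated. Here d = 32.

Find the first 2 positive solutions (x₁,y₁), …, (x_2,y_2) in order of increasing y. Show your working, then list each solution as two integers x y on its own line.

17 3
577 102

d=32: √d = [5; 1,1,1,10] (ℓ=4, even), read p_3/q_3
i=0: a=5 ⇒ p=5, q=1
…
i=2: a=1 ⇒ p=11, q=2
i=3: a=1 ⇒ p=17, q=3
fundamental: x₁=17, y₁=3  (since 289 − 32·9 = 1)
n=2: (17,3)∘(17,3) = (17·17+32·3·3, 17·3+3·17) = (577,102)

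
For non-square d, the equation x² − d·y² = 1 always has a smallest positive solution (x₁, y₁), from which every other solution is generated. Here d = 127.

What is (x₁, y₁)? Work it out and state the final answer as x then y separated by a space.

4730624 419775

√127 → a₀=11, period (3,1,2,2,7,11,7,2,2,1,3,22); ℓ=12 even so k=11
i=0: a=11 ⇒ p=11, q=1
i=1: a=3 ⇒ p=34, q=3
i=2: a=1 ⇒ p=45, q=4
i=3: a=2 ⇒ p=124, q=11
i=4: a=2 ⇒ p=293, q=26
i=5: a=7 ⇒ p=2175, q=193
i=6: a=11 ⇒ p=24218, q=2149
i=7: a=7 ⇒ p=171701, q=15236
i=8: a=2 ⇒ p=367620, q=32621
i=9: a=2 ⇒ p=906941, q=80478
i=10: a=1 ⇒ p=1274561, q=113099
i=11: a=3 ⇒ p=4730624, q=419775
(x₁, y₁) = (4730624, 419775);  4730624² − 127·419775² = 1 ✓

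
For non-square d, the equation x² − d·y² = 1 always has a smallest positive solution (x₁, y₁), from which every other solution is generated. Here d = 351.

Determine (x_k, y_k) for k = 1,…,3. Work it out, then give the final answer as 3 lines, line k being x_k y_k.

[18; 1,2,1,3,2,2,2,3,1,2,1,36] for √351; ℓ=12 ⇒ convergent index 11
step 0: (18, 1)  from 18·(1,0) + (0,1)
…
step 2: (56, 3)  from 2·(19,1) + (18,1)
…
step 10: (45882, 2449)  from 2·(16543,883) + (12796,683)
step 11: (62425, 3332)  from 1·(45882,2449) + (16543,883)
fundamental: x₁=62425, y₁=3332  (since 3896880625 − 351·11102224 = 1)
k=2:  x_2 = 62425·62425+351·3332·3332 = 7793761249,  y_2 = 62425·3332+3332·62425 = 416000200
k=3:  x_3 = 62425·7793761249+351·3332·416000200 = 973051091875225,  y_3 = 62425·416000200+3332·7793761249 = 51937624966668

62425 3332
7793761249 416000200
973051091875225 51937624966668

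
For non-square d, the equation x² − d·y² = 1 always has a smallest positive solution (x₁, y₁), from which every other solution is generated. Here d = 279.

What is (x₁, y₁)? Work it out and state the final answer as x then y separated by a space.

√279 = [16; 1,2,2,1,2,2,1,32, …], period ℓ=8 (even) → k=7
k=0  a_k=16  p_k/q_k = 16/1
…
k=2  a_k=2  p_k/q_k = 50/3
…
k=4  a_k=1  p_k/q_k = 167/10
…
k=6  a_k=2  p_k/q_k = 1069/64
k=7  a_k=1  p_k/q_k = 1520/91
(x₁, y₁) = (1520, 91);  1520² − 279·91² = 1 ✓

1520 91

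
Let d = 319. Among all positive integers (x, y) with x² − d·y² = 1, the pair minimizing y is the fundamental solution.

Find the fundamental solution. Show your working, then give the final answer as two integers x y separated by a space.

12901780 722361

√319 = [17; 1,6,5,1,4,…,6,1,34, …], period ℓ=14 (even) → k=13
step 0: (17, 1)  from 17·(1,0) + (0,1)
…
step 5: (3715, 208)  from 4·(768,43) + (643,36)
step 6: (11913, 667)  from 3·(3715,208) + (768,43)
step 7: (15628, 875)  from 1·(11913,667) + (3715,208)
step 8: (58797, 3292)  from 3·(15628,875) + (11913,667)
…
step 12: (11102899, 621643)  from 6·(1798881,100718) + (309613,17335)
step 13: (12901780, 722361)  from 1·(11102899,621643) + (1798881,100718)
→ (12901780, 722361).  Check: 12901780²=166455927168400, 319·722361²=166455927168399, difference 1.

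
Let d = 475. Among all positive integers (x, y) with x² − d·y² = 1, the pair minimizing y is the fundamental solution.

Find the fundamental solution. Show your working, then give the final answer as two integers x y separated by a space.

√475 → a₀=21, period (1,3,1,6,2,6,1,3,1,42); ℓ=10 even so k=9
k=0  a_k=21  p_k/q_k = 21/1
k=1  a_k=1  p_k/q_k = 22/1
k=2  a_k=3  p_k/q_k = 87/4
k=3  a_k=1  p_k/q_k = 109/5
k=4  a_k=6  p_k/q_k = 741/34
k=5  a_k=2  p_k/q_k = 1591/73
k=6  a_k=6  p_k/q_k = 10287/472
k=7  a_k=1  p_k/q_k = 11878/545
k=8  a_k=3  p_k/q_k = 45921/2107
k=9  a_k=1  p_k/q_k = 57799/2652
fundamental: x₁=57799, y₁=2652  (since 3340724401 − 475·7033104 = 1)

57799 2652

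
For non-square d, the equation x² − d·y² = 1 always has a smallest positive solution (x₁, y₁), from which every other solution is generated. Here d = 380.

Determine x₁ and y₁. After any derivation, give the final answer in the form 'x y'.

39 2

√380 → a₀=19, period (2,38); ℓ=2 even so k=1
i=0: a=19 ⇒ p=19, q=1
i=1: a=2 ⇒ p=39, q=2
fundamental: x₁=39, y₁=2  (since 1521 − 380·4 = 1)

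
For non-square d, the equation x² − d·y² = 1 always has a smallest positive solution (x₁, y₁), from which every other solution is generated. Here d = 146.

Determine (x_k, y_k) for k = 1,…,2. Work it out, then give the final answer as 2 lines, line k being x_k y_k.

[12; 12,24] for √146; ℓ=2 ⇒ convergent index 1
a_0=12:  p_0=12·1+0=12,  q_0=12·0+1=1
a_1=12:  p_1=12·12+1=145,  q_1=12·1+0=12
→ (145, 12).  Check: 145²=21025, 146·12²=21024, difference 1.
n=2: (145,12)∘(145,12) = (145·145+146·12·12, 145·12+12·145) = (42049,3480)

145 12
42049 3480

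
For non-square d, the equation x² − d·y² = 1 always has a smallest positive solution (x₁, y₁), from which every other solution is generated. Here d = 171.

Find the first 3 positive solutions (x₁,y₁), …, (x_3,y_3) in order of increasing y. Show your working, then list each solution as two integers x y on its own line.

√171 → a₀=13, period (13,26); ℓ=2 even so k=1
a_0=13:  p_0=13·1+0=13,  q_0=13·0+1=1
a_1=13:  p_1=13·13+1=170,  q_1=13·1+0=13
fundamental: x₁=170, y₁=13  (since 28900 − 171·169 = 1)
(170+13√171)^2 = 57799 + 4420√171
(170+13√171)^3 = 19651490 + 1502787√171

170 13
57799 4420
19651490 1502787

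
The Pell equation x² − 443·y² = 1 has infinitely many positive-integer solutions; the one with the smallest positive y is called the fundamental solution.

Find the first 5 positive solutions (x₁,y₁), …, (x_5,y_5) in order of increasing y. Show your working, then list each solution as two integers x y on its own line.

d=443: √d = [21; 21,42] (ℓ=2, even), read p_1/q_1
i=0: a=21 ⇒ p=21, q=1
i=1: a=21 ⇒ p=442, q=21
fundamental: x₁=442, y₁=21  (since 195364 − 443·441 = 1)
k=2:  x_2 = 442·442+443·21·21 = 390727,  y_2 = 442·21+21·442 = 18564
k=3:  x_3 = 442·390727+443·21·18564 = 345402226,  y_3 = 442·18564+21·390727 = 16410555
k=4:  x_4 = 442·345402226+443·21·16410555 = 305335177057,  y_4 = 442·16410555+21·345402226 = 14506912056
k=5:  x_5 = 442·305335177057+443·21·14506912056 = 269915951116162,  y_5 = 442·14506912056+21·305335177057 = 12824093846949

442 21
390727 18564
345402226 16410555
305335177057 14506912056
269915951116162 12824093846949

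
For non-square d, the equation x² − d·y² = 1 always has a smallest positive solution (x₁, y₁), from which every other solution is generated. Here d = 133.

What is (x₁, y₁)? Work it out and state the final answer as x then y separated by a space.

√133 → a₀=11, period (1,1,7,5,1,…,1,1,22); ℓ=16 even so k=15
a_0=11:  p_0=11·1+0=11,  q_0=11·0+1=1
a_1=1:  p_1=1·11+1=12,  q_1=1·1+0=1
a_2=1:  p_2=1·12+11=23,  q_2=1·1+1=2
a_3=7:  p_3=7·23+12=173,  q_3=7·2+1=15
a_4=5:  p_4=5·173+23=888,  q_4=5·15+2=77
a_5=1:  p_5=1·888+173=1061,  q_5=1·77+15=92
a_6=1:  p_6=1·1061+888=1949,  q_6=1·92+77=169
a_7=1:  p_7=1·1949+1061=3010,  q_7=1·169+92=261
…
a_9=1:  p_9=1·7969+3010=10979,  q_9=1·691+261=952
…
a_11=1:  p_11=1·18948+10979=29927,  q_11=1·1643+952=2595
…
a_13=7:  p_13=7·168583+29927=1210008,  q_13=7·14618+2595=104921
a_14=1:  p_14=1·1210008+168583=1378591,  q_14=1·104921+14618=119539
a_15=1:  p_15=1·1378591+1210008=2588599,  q_15=1·119539+104921=224460
(x₁, y₁) = (2588599, 224460);  2588599² − 133·224460² = 1 ✓

2588599 224460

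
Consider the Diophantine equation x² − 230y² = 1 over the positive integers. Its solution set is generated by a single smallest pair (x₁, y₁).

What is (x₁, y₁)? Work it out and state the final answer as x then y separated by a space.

d=230: √d = [15; 6,30] (ℓ=2, even), read p_1/q_1
i=0: a=15 ⇒ p=15, q=1
i=1: a=6 ⇒ p=91, q=6
(x₁, y₁) = (91, 6);  91² − 230·6² = 1 ✓

91 6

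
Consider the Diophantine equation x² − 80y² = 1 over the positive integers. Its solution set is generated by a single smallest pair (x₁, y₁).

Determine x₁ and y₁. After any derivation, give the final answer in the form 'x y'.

9 1

√80 = [8; 1,16, …], period ℓ=2 (even) → k=1
k=0  a_k=8  p_k/q_k = 8/1
k=1  a_k=1  p_k/q_k = 9/1
fundamental: x₁=9, y₁=1  (since 81 − 80·1 = 1)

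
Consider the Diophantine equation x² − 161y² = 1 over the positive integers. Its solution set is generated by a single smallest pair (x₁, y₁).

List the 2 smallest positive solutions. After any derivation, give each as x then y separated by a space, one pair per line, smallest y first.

[12; 1,2,4,1,2,1,4,2,1,24] for √161; ℓ=10 ⇒ convergent index 9
k=0  a_k=12  p_k/q_k = 12/1
…
k=3  a_k=4  p_k/q_k = 165/13
…
k=6  a_k=1  p_k/q_k = 774/61
k=7  a_k=4  p_k/q_k = 3667/289
k=8  a_k=2  p_k/q_k = 8108/639
k=9  a_k=1  p_k/q_k = 11775/928
(x₁, y₁) = (11775, 928);  11775² − 161·928² = 1 ✓
(x_2, y_2) = (11775·11775 + 161·928·928, 11775·928 + 928·11775) = (277301249, 21854400)

11775 928
277301249 21854400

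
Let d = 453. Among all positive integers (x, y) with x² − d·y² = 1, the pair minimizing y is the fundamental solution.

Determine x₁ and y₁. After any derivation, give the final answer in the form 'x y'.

1653751 77700

d=453: √d = [21; 3,1,1,10,14,10,1,1,3,42] (ℓ=10, even), read p_9/q_9
i=0: a=21 ⇒ p=21, q=1
i=1: a=3 ⇒ p=64, q=3
…
i=8: a=1 ⇒ p=469329, q=22051
i=9: a=3 ⇒ p=1653751, q=77700
→ (1653751, 77700).  Check: 1653751²=2734892370001, 453·77700²=2734892370000, difference 1.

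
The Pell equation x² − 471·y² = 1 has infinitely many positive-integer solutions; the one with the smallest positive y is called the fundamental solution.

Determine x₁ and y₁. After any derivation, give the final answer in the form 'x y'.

[21; 1,2,2,1,3,…,2,1,42] for √471; ℓ=14 ⇒ convergent index 13
step 0: (21, 1)  from 21·(1,0) + (0,1)
step 1: (22, 1)  from 1·(21,1) + (1,0)
step 2: (65, 3)  from 2·(22,1) + (21,1)
step 3: (152, 7)  from 2·(65,3) + (22,1)
step 4: (217, 10)  from 1·(152,7) + (65,3)
…
step 6: (3429, 158)  from 4·(803,37) + (217,10)
step 7: (48809, 2249)  from 14·(3429,158) + (803,37)
step 8: (198665, 9154)  from 4·(48809,2249) + (3429,158)
step 9: (644804, 29711)  from 3·(198665,9154) + (48809,2249)
…
step 11: (2331742, 107441)  from 2·(843469,38865) + (644804,29711)
step 12: (5506953, 253747)  from 2·(2331742,107441) + (843469,38865)
step 13: (7838695, 361188)  from 1·(5506953,253747) + (2331742,107441)
→ (7838695, 361188).  Check: 7838695²=61445139303025, 471·361188²=61445139303024, difference 1.

7838695 361188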